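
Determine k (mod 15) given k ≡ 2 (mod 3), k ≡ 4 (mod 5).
14

Using the Chinese Remainder Theorem:
M = product of moduli = 15
For equation 1: M_1 = 5, 5 ≡ 2 (mod 3), inverse of 5 mod 3 is 2 (check: 2 × 2 = 4 ≡ 1 (mod 3))
For equation 2: M_2 = 3, 3 ≡ 3 (mod 5), inverse of 3 mod 5 is 2 (check: 3 × 2 = 6 ≡ 1 (mod 5))
Combine: k ≡ Σ r_i×M_i×(M_i⁻¹ mod m_i) = 2×5×2 + 4×3×2 = 20 + 24 = 44
44 mod 15 = 14
k ≡ 14 (mod 15)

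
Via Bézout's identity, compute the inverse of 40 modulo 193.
Extended GCD: 40(-82) + 193(17) = 1. So 40^(-1) ≡ 111 ≡ 111 (mod 193). Verify: 40 × 111 = 4440 ≡ 1 (mod 193)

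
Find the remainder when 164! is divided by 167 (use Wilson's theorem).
(166)! = (164)! × (165) × (166) ≡ -1 (mod 167). So (164)! ≡ -1 × [(166)(165)]^(-1) ≡ 83 (mod 167)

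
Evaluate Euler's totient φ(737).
660

Prime factorization: 737 = 11 × 67
Using the formula φ(n) = n × Π(1 - 1/p) for each prime factor p:
φ(737) = 737 × (1 - 1/11) × (1 - 1/67)
φ(737) = 660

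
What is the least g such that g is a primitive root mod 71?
p - 1 = 70 has prime divisors 2, 5, 7. h is a primitive root mod 71 iff h^(70/q) ≢ 1 (mod 71) for each such q.
h = 2: 2^35 ≡ 1, 2^14 ≡ 54, 2^10 ≡ 30 (mod 71); 2^35 ≡ 1, so not a primitive root.
h = 3: 3^35 ≡ 1, 3^14 ≡ 54, 3^10 ≡ 48 (mod 71); 3^35 ≡ 1, so not a primitive root.
h = 4: 4^35 ≡ 1, 4^14 ≡ 5, 4^10 ≡ 48 (mod 71); 4^35 ≡ 1, so not a primitive root.
h = 5: 5^35 ≡ 1, 5^14 ≡ 57, 5^10 ≡ 1 (mod 71); 5^35 ≡ 1, so not a primitive root.
h = 6: 6^35 ≡ 1, 6^14 ≡ 5, 6^10 ≡ 20 (mod 71); 6^35 ≡ 1, so not a primitive root.
h = 7: 7^35 ≡ 70, 7^14 ≡ 54, 7^10 ≡ 45 (mod 71); none is 1, so 7 has order 70 and is a primitive root.
The smallest primitive root mod 71 is g = 7.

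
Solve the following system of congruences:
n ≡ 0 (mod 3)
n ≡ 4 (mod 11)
15

Using the Chinese Remainder Theorem:
M = product of moduli = 33
For equation 1: M_1 = 11, 11 ≡ 2 (mod 3), inverse of 11 mod 3 is 2 (check: 2 × 2 = 4 ≡ 1 (mod 3))
For equation 2: M_2 = 3, 3 ≡ 3 (mod 11), inverse of 3 mod 11 is 4 (check: 3 × 4 = 12 ≡ 1 (mod 11))
Combine: n ≡ Σ r_i×M_i×(M_i⁻¹ mod m_i) = 0×11×2 + 4×3×4 = 0 + 48 = 48
48 mod 33 = 15
n ≡ 15 (mod 33)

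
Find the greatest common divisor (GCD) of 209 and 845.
1

Using the Euclidean algorithm:
209 = 0 × 845 + 209
845 = 4 × 209 + 9
209 = 23 × 9 + 2
9 = 4 × 2 + 1
2 = 2 × 1 + 0

GCD(209, 845) = 1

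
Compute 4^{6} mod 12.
4

Using successive squaring:
Binary expansion of 6: 110
Powers of 4 mod 12 (each is the square of the previous):
  4^1 ≡ 4 (mod 12)
  4^2 ≡ 4² = 16 ≡ 4 (mod 12)
  4^4 ≡ 4² = 16 ≡ 4 (mod 12)
6 = 4 + 2, so 4^6 = 4^4 × 4^2 ≡ 4 × 4 (mod 12)
Multiplying step by step:
  4 × 4 = 16 ≡ 4 (mod 12)
Result: 4^6 ≡ 4 (mod 12)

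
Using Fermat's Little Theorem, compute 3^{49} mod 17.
3

By Fermat's Little Theorem, a^(p-1) ≡ 1 (mod p) for prime p and gcd(a, p) = 1
Here p = 17, so 3^16 ≡ 1 (mod 17)
We can reduce the exponent: 49 mod 16 = 1
So 3^49 ≡ 3^1 (mod 17)
Computing: 3^1 mod 17 = 3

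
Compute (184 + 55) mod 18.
5

(184 + 55) = 239
239 mod 18 = 5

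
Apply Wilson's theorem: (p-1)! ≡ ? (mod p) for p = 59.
By Wilson's theorem, (58)! ≡ -1 ≡ 58 (mod 59)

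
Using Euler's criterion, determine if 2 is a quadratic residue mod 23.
By Euler's criterion: 2^{11} ≡ 1 (mod 23). Since this equals 1, 2 is a QR.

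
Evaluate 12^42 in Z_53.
Using repeated squaring. 42 = 32 + 8 + 2 (binary 101010). Repeated squaring mod 53: 12^1 ≡ 12; 12^2 ≡ 12² = 144 ≡ 38; 12^4 ≡ 38² = 1444 ≡ 13; 12^8 ≡ 13² = 169 ≡ 10; 12^16 ≡ 10² = 100 ≡ 47; 12^32 ≡ 47² = 2209 ≡ 36. Multiply: 12^42 = 12^32 × 12^8 × 12^2 ≡ 36 × 10 × 38 (mod 53): 36 × 10 = 360 ≡ 42; 42 × 38 = 1596 ≡ 6. So 12^42 ≡ 6 (mod 53).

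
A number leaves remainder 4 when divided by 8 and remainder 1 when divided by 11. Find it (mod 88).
M = 8 × 11 = 88. M₁ = 11, y₁ ≡ 3 (mod 8). M₂ = 8, y₂ ≡ 7 (mod 11). t = 4×11×3 + 1×8×7 ≡ 12 (mod 88)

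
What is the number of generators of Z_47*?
Number of primitive roots mod 47 = φ(46) = 22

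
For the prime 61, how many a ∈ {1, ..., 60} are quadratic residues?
For prime 61, there are (p-1)/2 = (61-1)/2 = 30 quadratic residues (excluding 0).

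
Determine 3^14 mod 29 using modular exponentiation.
Using repeated squaring. 14 = 8 + 4 + 2 (binary 1110). Repeated squaring mod 29: 3^1 ≡ 3; 3^2 ≡ 3² = 9 ≡ 9; 3^4 ≡ 9² = 81 ≡ 23; 3^8 ≡ 23² = 529 ≡ 7. Multiply: 3^14 = 3^8 × 3^4 × 3^2 ≡ 7 × 23 × 9 (mod 29): 7 × 23 = 161 ≡ 16; 16 × 9 = 144 ≡ 28. So 3^14 ≡ 28 (mod 29).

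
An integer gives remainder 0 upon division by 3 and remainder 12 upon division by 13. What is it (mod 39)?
M = 3 × 13 = 39. M₁ = 13, y₁ ≡ 1 (mod 3). M₂ = 3, y₂ ≡ 9 (mod 13). x = 0×13×1 + 12×3×9 ≡ 12 (mod 39). The smallest positive such number is 12.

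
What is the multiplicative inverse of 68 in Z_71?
47

Using Extended Euclidean Algorithm:
gcd(68, 71) = 1
Bezout coefficients: 68 × -24 + 71 × 23 = 1
So 68 × -24 ≡ 1 (mod 71)
The inverse is -24 mod 71 = 47
Verification: 68 × 47 = 3196 = 45 × 71 + 1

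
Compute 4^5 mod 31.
5 = 4 + 1 (binary 101). Repeated squaring mod 31: 4^1 ≡ 4; 4^2 ≡ 4² = 16 ≡ 16; 4^4 ≡ 16² = 256 ≡ 8. Multiply: 4^5 = 4^4 × 4^1 ≡ 8 × 4 (mod 31): 8 × 4 = 32 ≡ 1. So 4^5 ≡ 1 (mod 31).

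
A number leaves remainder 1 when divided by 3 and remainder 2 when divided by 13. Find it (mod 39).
M = 3 × 13 = 39. M₁ = 13, y₁ ≡ 1 (mod 3). M₂ = 3, y₂ ≡ 9 (mod 13). m = 1×13×1 + 2×3×9 ≡ 28 (mod 39)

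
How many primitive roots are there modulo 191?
Number of primitive roots mod 191 = φ(190) = 72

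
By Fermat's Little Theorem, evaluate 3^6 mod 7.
By Fermat's Little Theorem, 3^{6} ≡ 1 (mod 7) since 7 is prime and gcd(3, 7) = 1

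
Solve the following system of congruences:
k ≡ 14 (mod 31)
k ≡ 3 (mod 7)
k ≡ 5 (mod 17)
2215

Using the Chinese Remainder Theorem:
M = product of moduli = 3689
For equation 1: M_1 = 119, 119 ≡ 26 (mod 31), inverse of 119 mod 31 is 6 (check: 26 × 6 = 156 ≡ 1 (mod 31))
For equation 2: M_2 = 527, 527 ≡ 2 (mod 7), inverse of 527 mod 7 is 4 (check: 2 × 4 = 8 ≡ 1 (mod 7))
For equation 3: M_3 = 217, 217 ≡ 13 (mod 17), inverse of 217 mod 17 is 4 (check: 13 × 4 = 52 ≡ 1 (mod 17))
Combine: k ≡ Σ r_i×M_i×(M_i⁻¹ mod m_i) = 14×119×6 + 3×527×4 + 5×217×4 = 9996 + 6324 + 4340 = 20660
20660 mod 3689 = 2215
k ≡ 2215 (mod 3689)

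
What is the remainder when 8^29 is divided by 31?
Using repeated squaring. 29 = 16 + 8 + 4 + 1 (binary 11101). Repeated squaring mod 31: 8^1 ≡ 8; 8^2 ≡ 8² = 64 ≡ 2; 8^4 ≡ 2² = 4 ≡ 4; 8^8 ≡ 4² = 16 ≡ 16; 8^16 ≡ 16² = 256 ≡ 8. Multiply: 8^29 = 8^16 × 8^8 × 8^4 × 8^1 ≡ 8 × 16 × 4 × 8 (mod 31): 8 × 16 = 128 ≡ 4; 4 × 4 = 16 ≡ 16; 16 × 8 = 128 ≡ 4. So 8^29 ≡ 4 (mod 31).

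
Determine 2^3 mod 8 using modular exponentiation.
3 = 2 + 1 (binary 11). Repeated squaring mod 8: 2^1 ≡ 2; 2^2 ≡ 2² = 4 ≡ 4. Multiply: 2^3 = 2^2 × 2^1 ≡ 4 × 2 (mod 8): 4 × 2 = 8 ≡ 0. So 2^3 ≡ 0 (mod 8).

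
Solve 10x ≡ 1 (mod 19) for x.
10^(-1) ≡ 2 (mod 19). Verification: 10 × 2 = 20 ≡ 1 (mod 19)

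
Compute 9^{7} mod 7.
2

Using successive squaring:
Binary expansion of 7: 111
Powers of 9 mod 7 (each is the square of the previous):
  9^1 ≡ 2 (mod 7)
  9^2 ≡ 2² = 4 ≡ 4 (mod 7)
  9^4 ≡ 4² = 16 ≡ 2 (mod 7)
7 = 4 + 2 + 1, so 9^7 = 9^4 × 9^2 × 9^1 ≡ 2 × 4 × 2 (mod 7)
Multiplying step by step:
  2 × 4 = 8 ≡ 1 (mod 7)
  1 × 2 = 2 ≡ 2 (mod 7)
Result: 9^7 ≡ 2 (mod 7)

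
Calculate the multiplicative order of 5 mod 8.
Powers of 5 mod 8: 5^1≡5, 5^2≡1. Order = 2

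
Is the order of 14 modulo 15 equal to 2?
Yes, ord_15(14) = 2.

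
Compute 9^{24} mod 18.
9

Using successive squaring:
Binary expansion of 24: 11000
Powers of 9 mod 18 (each is the square of the previous):
  9^1 ≡ 9 (mod 18)
  9^2 ≡ 9² = 81 ≡ 9 (mod 18)
  9^4 ≡ 9² = 81 ≡ 9 (mod 18)
  9^8 ≡ 9² = 81 ≡ 9 (mod 18)
  9^16 ≡ 9² = 81 ≡ 9 (mod 18)
24 = 16 + 8, so 9^24 = 9^16 × 9^8 ≡ 9 × 9 (mod 18)
Multiplying step by step:
  9 × 9 = 81 ≡ 9 (mod 18)
Result: 9^24 ≡ 9 (mod 18)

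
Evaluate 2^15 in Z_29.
Using repeated squaring. 15 = 8 + 4 + 2 + 1 (binary 1111). Repeated squaring mod 29: 2^1 ≡ 2; 2^2 ≡ 2² = 4 ≡ 4; 2^4 ≡ 4² = 16 ≡ 16; 2^8 ≡ 16² = 256 ≡ 24. Multiply: 2^15 = 2^8 × 2^4 × 2^2 × 2^1 ≡ 24 × 16 × 4 × 2 (mod 29): 24 × 16 = 384 ≡ 7; 7 × 4 = 28 ≡ 28; 28 × 2 = 56 ≡ 27. So 2^15 ≡ 27 (mod 29).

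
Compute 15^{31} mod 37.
17

Using successive squaring:
Binary expansion of 31: 11111
Powers of 15 mod 37 (each is the square of the previous):
  15^1 ≡ 15 (mod 37)
  15^2 ≡ 15² = 225 ≡ 3 (mod 37)
  15^4 ≡ 3² = 9 ≡ 9 (mod 37)
  15^8 ≡ 9² = 81 ≡ 7 (mod 37)
  15^16 ≡ 7² = 49 ≡ 12 (mod 37)
31 = 16 + 8 + 4 + 2 + 1, so 15^31 = 15^16 × 15^8 × 15^4 × 15^2 × 15^1 ≡ 12 × 7 × 9 × 3 × 15 (mod 37)
Multiplying step by step:
  12 × 7 = 84 ≡ 10 (mod 37)
  10 × 9 = 90 ≡ 16 (mod 37)
  16 × 3 = 48 ≡ 11 (mod 37)
  11 × 15 = 165 ≡ 17 (mod 37)
Result: 15^31 ≡ 17 (mod 37)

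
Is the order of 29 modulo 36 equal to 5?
No, the actual order is 6, not 5.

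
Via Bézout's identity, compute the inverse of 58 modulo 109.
Extended GCD: 58(47) + 109(-25) = 1. So 58^(-1) ≡ 47 ≡ 47 (mod 109). Verify: 58 × 47 = 2726 ≡ 1 (mod 109)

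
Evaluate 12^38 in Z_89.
Using repeated squaring. 38 = 32 + 4 + 2 (binary 100110). Repeated squaring mod 89: 12^1 ≡ 12; 12^2 ≡ 12² = 144 ≡ 55; 12^4 ≡ 55² = 3025 ≡ 88; 12^8 ≡ 88² = 7744 ≡ 1; 12^16 ≡ 1² = 1 ≡ 1; 12^32 ≡ 1² = 1 ≡ 1. Multiply: 12^38 = 12^32 × 12^4 × 12^2 ≡ 1 × 88 × 55 (mod 89): 1 × 88 = 88 ≡ 88; 88 × 55 = 4840 ≡ 34. So 12^38 ≡ 34 (mod 89).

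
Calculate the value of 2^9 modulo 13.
9 = 8 + 1 (binary 1001). Repeated squaring mod 13: 2^1 ≡ 2; 2^2 ≡ 2² = 4 ≡ 4; 2^4 ≡ 4² = 16 ≡ 3; 2^8 ≡ 3² = 9 ≡ 9. Multiply: 2^9 = 2^8 × 2^1 ≡ 9 × 2 (mod 13): 9 × 2 = 18 ≡ 5. So 2^9 ≡ 5 (mod 13).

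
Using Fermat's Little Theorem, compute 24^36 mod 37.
By Fermat's Little Theorem, 24^{36} ≡ 1 (mod 37) since 37 is prime and gcd(24, 37) = 1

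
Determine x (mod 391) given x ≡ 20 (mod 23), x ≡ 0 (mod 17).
204

Using the Chinese Remainder Theorem:
M = product of moduli = 391
For equation 1: M_1 = 17, 17 ≡ 17 (mod 23), inverse of 17 mod 23 is 19 (check: 17 × 19 = 323 ≡ 1 (mod 23))
For equation 2: M_2 = 23, 23 ≡ 6 (mod 17), inverse of 23 mod 17 is 3 (check: 6 × 3 = 18 ≡ 1 (mod 17))
Combine: x ≡ Σ r_i×M_i×(M_i⁻¹ mod m_i) = 20×17×19 + 0×23×3 = 6460 + 0 = 6460
6460 mod 391 = 204
x ≡ 204 (mod 391)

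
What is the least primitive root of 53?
2

A primitive root g modulo p has order p-1 = 52
Prime divisors of 52: [2, 13]
g is a primitive root iff g^(52/q) ≢ 1 (mod 53) for each prime divisor q
Testing small values:
  g = 2: 2^26 ≡ 52, 2^4 ≡ 16 (mod 53) → none is 1, primitive root!
The smallest primitive root is 2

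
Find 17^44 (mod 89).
Using repeated squaring. 44 = 32 + 8 + 4 (binary 101100). Repeated squaring mod 89: 17^1 ≡ 17; 17^2 ≡ 17² = 289 ≡ 22; 17^4 ≡ 22² = 484 ≡ 39; 17^8 ≡ 39² = 1521 ≡ 8; 17^16 ≡ 8² = 64 ≡ 64; 17^32 ≡ 64² = 4096 ≡ 2. Multiply: 17^44 = 17^32 × 17^8 × 17^4 ≡ 2 × 8 × 39 (mod 89): 2 × 8 = 16 ≡ 16; 16 × 39 = 624 ≡ 1. So 17^44 ≡ 1 (mod 89).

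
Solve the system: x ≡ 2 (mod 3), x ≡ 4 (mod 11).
M = 3 × 11 = 33. M₁ = 11, y₁ ≡ 2 (mod 3). M₂ = 3, y₂ ≡ 4 (mod 11). x = 2×11×2 + 4×3×4 ≡ 26 (mod 33)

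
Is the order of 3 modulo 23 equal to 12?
No, the actual order is 11, not 12.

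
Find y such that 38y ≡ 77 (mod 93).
73

Since gcd(38, 93) = 1 divides 77, a solution exists.
Multiply both sides by the inverse of 38 mod 93:
  38^(-1) mod 93 = 71
  x ≡ 71 × 77 ≡ 5467 ≡ 73 (mod 93)
Verification: 38 × 73 = 2774 = 29 × 93 + 77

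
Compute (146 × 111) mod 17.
5

(146 × 111) = 16206
16206 mod 17 = 5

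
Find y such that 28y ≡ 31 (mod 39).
22

Since gcd(28, 39) = 1 divides 31, a solution exists.
Multiply both sides by the inverse of 28 mod 39:
  28^(-1) mod 39 = 7
  x ≡ 7 × 31 ≡ 217 ≡ 22 (mod 39)
Verification: 28 × 22 = 616 = 15 × 39 + 31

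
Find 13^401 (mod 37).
Using Fermat: 13^{36} ≡ 1 (mod 37). 401 ≡ 5 (mod 36). So 13^{401} ≡ 13^{5} ≡ 35 (mod 37)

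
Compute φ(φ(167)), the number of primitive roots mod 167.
Number of primitive roots mod 167 = φ(166) = 82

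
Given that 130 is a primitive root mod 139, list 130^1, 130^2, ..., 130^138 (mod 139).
g^1, g^2, ..., g^{138} mod 139: {130, 81, 105, 28, 26, 44, 21, 89, 33, 120, 32, 129, 90, 24, 62, 137, 18, 116, 68, 83, 87, 51, 97, 100, 73, 38, 75, 20, 98, 91, 15, 4, 103, 46, 3, 112, 104, 37, 84, 78, 132, 63, 128, 99, 82, 96, 109, 131, 72, 47, 133, 54, 70, 65, 110, 122, 14, 13, 22, 80, 114, 86, 60, 16, 134, 45, 12, 31, 138, 9, 58, 34, 111, 113, 95, 118, 50, 106, 19, 107, 10, 49, 115, 77, 2, 121, 23, 71, 56, 52, 88, 42, 39, 66, 101, 64, 119, 41, 48, 124, 135, 36, 93, 136, 27, 35, 102, 55, 61, 7, 76, 11, 40, 57, 43, 30, 8, 67, 92, 6, 85, 69, 74, 29, 17, 125, 126, 117, 59, 25, 53, 79, 123, 5, 94, 127, 108, 1}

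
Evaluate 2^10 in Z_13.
10 = 8 + 2 (binary 1010). Repeated squaring mod 13: 2^1 ≡ 2; 2^2 ≡ 2² = 4 ≡ 4; 2^4 ≡ 4² = 16 ≡ 3; 2^8 ≡ 3² = 9 ≡ 9. Multiply: 2^10 = 2^8 × 2^2 ≡ 9 × 4 (mod 13): 9 × 4 = 36 ≡ 10. So 2^10 ≡ 10 (mod 13).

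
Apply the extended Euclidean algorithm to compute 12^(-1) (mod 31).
Extended GCD: 12(13) + 31(-5) = 1. So 12^(-1) ≡ 13 ≡ 13 (mod 31). Verify: 12 × 13 = 156 ≡ 1 (mod 31)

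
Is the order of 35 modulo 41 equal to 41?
No, the actual order is 40, not 41.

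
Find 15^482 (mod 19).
Using Fermat: 15^{18} ≡ 1 (mod 19). 482 ≡ 14 (mod 18). So 15^{482} ≡ 15^{14} ≡ 17 (mod 19)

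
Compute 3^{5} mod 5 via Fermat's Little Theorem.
3

By Fermat's Little Theorem, a^(p-1) ≡ 1 (mod p) for prime p and gcd(a, p) = 1
Here p = 5, so 3^4 ≡ 1 (mod 5)
We can reduce the exponent: 5 mod 4 = 1
So 3^5 ≡ 3^1 (mod 5)
Computing: 3^1 mod 5 = 3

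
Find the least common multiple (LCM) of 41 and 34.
1394

First find GCD(41, 34) using the Euclidean algorithm:
41 = 1 × 34 + 7
34 = 4 × 7 + 6
7 = 1 × 6 + 1
6 = 6 × 1 + 0
GCD(41, 34) = 1

LCM formula: LCM(a, b) = (a × b) / GCD(a, b)
LCM(41, 34) = (41 × 34) / 1
LCM(41, 34) = 1394 / 1
LCM(41, 34) = 1394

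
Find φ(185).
144

Prime factorization: 185 = 5 × 37
Using the formula φ(n) = n × Π(1 - 1/p) for each prime factor p:
φ(185) = 185 × (1 - 1/5) × (1 - 1/37)
φ(185) = 144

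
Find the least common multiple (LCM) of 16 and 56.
112

First find GCD(16, 56) using the Euclidean algorithm:
16 = 0 × 56 + 16
56 = 3 × 16 + 8
16 = 2 × 8 + 0
GCD(16, 56) = 8

LCM formula: LCM(a, b) = (a × b) / GCD(a, b)
LCM(16, 56) = (16 × 56) / 8
LCM(16, 56) = 896 / 8
LCM(16, 56) = 112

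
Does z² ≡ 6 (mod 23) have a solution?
By Euler's criterion: 6^{11} ≡ 1 (mod 23). Since this equals 1, 6 is a QR.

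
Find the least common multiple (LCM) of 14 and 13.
182

First find GCD(14, 13) using the Euclidean algorithm:
14 = 1 × 13 + 1
13 = 13 × 1 + 0
GCD(14, 13) = 1

LCM formula: LCM(a, b) = (a × b) / GCD(a, b)
LCM(14, 13) = (14 × 13) / 1
LCM(14, 13) = 182 / 1
LCM(14, 13) = 182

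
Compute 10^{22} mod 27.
10

Using successive squaring:
Binary expansion of 22: 10110
Powers of 10 mod 27 (each is the square of the previous):
  10^1 ≡ 10 (mod 27)
  10^2 ≡ 10² = 100 ≡ 19 (mod 27)
  10^4 ≡ 19² = 361 ≡ 10 (mod 27)
  10^8 ≡ 10² = 100 ≡ 19 (mod 27)
  10^16 ≡ 19² = 361 ≡ 10 (mod 27)
22 = 16 + 4 + 2, so 10^22 = 10^16 × 10^4 × 10^2 ≡ 10 × 10 × 19 (mod 27)
Multiplying step by step:
  10 × 10 = 100 ≡ 19 (mod 27)
  19 × 19 = 361 ≡ 10 (mod 27)
Result: 10^22 ≡ 10 (mod 27)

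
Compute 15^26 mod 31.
Using repeated squaring. 26 = 16 + 8 + 2 (binary 11010). Repeated squaring mod 31: 15^1 ≡ 15; 15^2 ≡ 15² = 225 ≡ 8; 15^4 ≡ 8² = 64 ≡ 2; 15^8 ≡ 2² = 4 ≡ 4; 15^16 ≡ 4² = 16 ≡ 16. Multiply: 15^26 = 15^16 × 15^8 × 15^2 ≡ 16 × 4 × 8 (mod 31): 16 × 4 = 64 ≡ 2; 2 × 8 = 16 ≡ 16. So 15^26 ≡ 16 (mod 31).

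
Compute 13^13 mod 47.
Using repeated squaring. 13 = 8 + 4 + 1 (binary 1101). Repeated squaring mod 47: 13^1 ≡ 13; 13^2 ≡ 13² = 169 ≡ 28; 13^4 ≡ 28² = 784 ≡ 32; 13^8 ≡ 32² = 1024 ≡ 37. Multiply: 13^13 = 13^8 × 13^4 × 13^1 ≡ 37 × 32 × 13 (mod 47): 37 × 32 = 1184 ≡ 9; 9 × 13 = 117 ≡ 23. So 13^13 ≡ 23 (mod 47).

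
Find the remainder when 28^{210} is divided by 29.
By Fermat: 28^{28} ≡ 1 (mod 29). 210 = 7×28 + 14. So 28^{210} ≡ 28^{14} ≡ 1 (mod 29)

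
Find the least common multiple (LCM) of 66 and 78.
858

First find GCD(66, 78) using the Euclidean algorithm:
66 = 0 × 78 + 66
78 = 1 × 66 + 12
66 = 5 × 12 + 6
12 = 2 × 6 + 0
GCD(66, 78) = 6

LCM formula: LCM(a, b) = (a × b) / GCD(a, b)
LCM(66, 78) = (66 × 78) / 6
LCM(66, 78) = 5148 / 6
LCM(66, 78) = 858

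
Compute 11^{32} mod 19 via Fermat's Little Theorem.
7

By Fermat's Little Theorem, a^(p-1) ≡ 1 (mod p) for prime p and gcd(a, p) = 1
Here p = 19, so 11^18 ≡ 1 (mod 19)
We can reduce the exponent: 32 mod 18 = 14
So 11^32 ≡ 11^14 (mod 19)
Computing: 11^14 mod 19 = 7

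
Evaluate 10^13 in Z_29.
Using repeated squaring. 13 = 8 + 4 + 1 (binary 1101). Repeated squaring mod 29: 10^1 ≡ 10; 10^2 ≡ 10² = 100 ≡ 13; 10^4 ≡ 13² = 169 ≡ 24; 10^8 ≡ 24² = 576 ≡ 25. Multiply: 10^13 = 10^8 × 10^4 × 10^1 ≡ 25 × 24 × 10 (mod 29): 25 × 24 = 600 ≡ 20; 20 × 10 = 200 ≡ 26. So 10^13 ≡ 26 (mod 29).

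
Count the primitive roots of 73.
24

The number of primitive roots modulo p is φ(p-1) = φ(72)
φ(72) = 24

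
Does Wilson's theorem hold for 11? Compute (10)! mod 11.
(10)! mod 11 = 10. Since this equals -1 (mod 11), Wilson confirms 11 is prime.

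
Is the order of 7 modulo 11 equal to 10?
Yes, ord_11(7) = 10.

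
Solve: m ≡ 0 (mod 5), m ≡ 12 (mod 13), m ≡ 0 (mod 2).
M = 5 × 13 × 2 = 130. M₁ = 26, y₁ ≡ 1 (mod 5). M₂ = 10, y₂ ≡ 4 (mod 13). M₃ = 65, y₃ ≡ 1 (mod 2). m = 0×26×1 + 12×10×4 + 0×65×1 ≡ 90 (mod 130)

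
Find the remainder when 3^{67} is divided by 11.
By Fermat: 3^{10} ≡ 1 (mod 11). 67 = 6×10 + 7. So 3^{67} ≡ 3^{7} ≡ 9 (mod 11)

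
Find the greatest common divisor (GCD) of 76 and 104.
4

Using the Euclidean algorithm:
76 = 0 × 104 + 76
104 = 1 × 76 + 28
76 = 2 × 28 + 20
28 = 1 × 20 + 8
20 = 2 × 8 + 4
8 = 2 × 4 + 0

GCD(76, 104) = 4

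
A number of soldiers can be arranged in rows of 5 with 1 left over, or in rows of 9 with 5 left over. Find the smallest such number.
M = 5 × 9 = 45. M₁ = 9, y₁ ≡ 4 (mod 5). M₂ = 5, y₂ ≡ 2 (mod 9). r = 1×9×4 + 5×5×2 ≡ 41 (mod 45). The smallest positive such number is 41.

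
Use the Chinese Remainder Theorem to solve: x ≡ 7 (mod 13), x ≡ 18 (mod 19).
M = 13 × 19 = 247. M₁ = 19, y₁ ≡ 11 (mod 13). M₂ = 13, y₂ ≡ 3 (mod 19). x = 7×19×11 + 18×13×3 ≡ 189 (mod 247)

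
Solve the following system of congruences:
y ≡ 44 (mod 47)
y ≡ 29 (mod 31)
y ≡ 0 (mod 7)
91

Using the Chinese Remainder Theorem:
M = product of moduli = 10199
For equation 1: M_1 = 217, 217 ≡ 29 (mod 47), inverse of 217 mod 47 is 13 (check: 29 × 13 = 377 ≡ 1 (mod 47))
For equation 2: M_2 = 329, 329 ≡ 19 (mod 31), inverse of 329 mod 31 is 18 (check: 19 × 18 = 342 ≡ 1 (mod 31))
For equation 3: M_3 = 1457, 1457 ≡ 1 (mod 7), inverse of 1457 mod 7 is 1 (check: 1 × 1 = 1 ≡ 1 (mod 7))
Combine: y ≡ Σ r_i×M_i×(M_i⁻¹ mod m_i) = 44×217×13 + 29×329×18 + 0×1457×1 = 124124 + 171738 + 0 = 295862
295862 mod 10199 = 91
y ≡ 91 (mod 10199)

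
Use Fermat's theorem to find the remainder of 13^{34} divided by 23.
13

By Fermat's Little Theorem, a^(p-1) ≡ 1 (mod p) for prime p and gcd(a, p) = 1
Here p = 23, so 13^22 ≡ 1 (mod 23)
We can reduce the exponent: 34 mod 22 = 12
So 13^34 ≡ 13^12 (mod 23)
Computing: 13^12 mod 23 = 13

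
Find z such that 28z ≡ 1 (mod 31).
28^(-1) ≡ 10 (mod 31). Verification: 28 × 10 = 280 ≡ 1 (mod 31)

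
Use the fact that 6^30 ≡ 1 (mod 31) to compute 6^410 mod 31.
By Fermat: 6^{30} ≡ 1 (mod 31). 410 ≡ 20 (mod 30). So 6^{410} ≡ 6^{20} ≡ 5 (mod 31)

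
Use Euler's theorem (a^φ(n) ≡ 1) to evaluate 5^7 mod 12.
By Euler: 5^{4} ≡ 1 (mod 12) since gcd(5, 12) = 1. 7 = 1×4 + 3. So 5^{7} ≡ 5^{3} ≡ 5 (mod 12)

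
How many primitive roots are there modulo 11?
Number of primitive roots mod 11 = φ(10) = 4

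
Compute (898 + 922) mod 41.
16

(898 + 922) = 1820
1820 mod 41 = 16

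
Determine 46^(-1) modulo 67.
46^(-1) ≡ 51 (mod 67). Verification: 46 × 51 = 2346 ≡ 1 (mod 67)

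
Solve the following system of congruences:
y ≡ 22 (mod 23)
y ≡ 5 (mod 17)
22

Using the Chinese Remainder Theorem:
M = product of moduli = 391
For equation 1: M_1 = 17, 17 ≡ 17 (mod 23), inverse of 17 mod 23 is 19 (check: 17 × 19 = 323 ≡ 1 (mod 23))
For equation 2: M_2 = 23, 23 ≡ 6 (mod 17), inverse of 23 mod 17 is 3 (check: 6 × 3 = 18 ≡ 1 (mod 17))
Combine: y ≡ Σ r_i×M_i×(M_i⁻¹ mod m_i) = 22×17×19 + 5×23×3 = 7106 + 345 = 7451
7451 mod 391 = 22
y ≡ 22 (mod 391)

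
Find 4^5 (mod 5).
5 = 4 + 1 (binary 101). Repeated squaring mod 5: 4^1 ≡ 4; 4^2 ≡ 4² = 16 ≡ 1; 4^4 ≡ 1² = 1 ≡ 1. Multiply: 4^5 = 4^4 × 4^1 ≡ 1 × 4 (mod 5): 1 × 4 = 4 ≡ 4. So 4^5 ≡ 4 (mod 5).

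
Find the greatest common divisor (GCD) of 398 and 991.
1

Using the Euclidean algorithm:
398 = 0 × 991 + 398
991 = 2 × 398 + 195
398 = 2 × 195 + 8
195 = 24 × 8 + 3
8 = 2 × 3 + 2
3 = 1 × 2 + 1
2 = 2 × 1 + 0

GCD(398, 991) = 1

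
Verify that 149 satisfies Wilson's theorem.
(148)! mod 149 = 148. Since this equals -1 (mod 149), Wilson confirms 149 is prime.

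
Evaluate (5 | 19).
(5/19) = 5^{9} mod 19 = 1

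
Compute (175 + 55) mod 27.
14

(175 + 55) = 230
230 mod 27 = 14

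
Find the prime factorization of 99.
3^2 × 11

Divide by primes starting from smallest:
99 ÷ 3 = 33
33 ÷ 3 = 11
11 ÷ 11 = 1

99 = 3^2 × 11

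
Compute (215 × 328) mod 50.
20

(215 × 328) = 70520
70520 mod 50 = 20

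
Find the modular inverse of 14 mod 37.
14^(-1) ≡ 8 (mod 37). Verification: 14 × 8 = 112 ≡ 1 (mod 37)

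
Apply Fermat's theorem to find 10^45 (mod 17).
By Fermat: 10^{16} ≡ 1 (mod 17). 45 = 2×16 + 13. So 10^{45} ≡ 10^{13} ≡ 11 (mod 17)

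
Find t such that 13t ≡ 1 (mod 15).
7

Since gcd(13, 15) = 1 divides 1, a solution exists.
Multiply both sides by the inverse of 13 mod 15:
  13^(-1) mod 15 = 7
  x ≡ 7 × 1 ≡ 7 ≡ 7 (mod 15)
Verification: 13 × 7 = 91 = 6 × 15 + 1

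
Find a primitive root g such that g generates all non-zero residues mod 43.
p - 1 = 42 has prime divisors 2, 3, 7. h is a primitive root mod 43 iff h^(42/q) ≢ 1 (mod 43) for each such q.
h = 2: 2^21 ≡ 42, 2^14 ≡ 1, 2^6 ≡ 21 (mod 43); 2^14 ≡ 1, so not a primitive root.
h = 3: 3^21 ≡ 42, 3^14 ≡ 36, 3^6 ≡ 41 (mod 43); none is 1, so 3 has order 42 and is a primitive root.
The smallest primitive root mod 43 is g = 3.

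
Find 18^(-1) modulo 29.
21

Using Extended Euclidean Algorithm:
gcd(18, 29) = 1
Bezout coefficients: 18 × -8 + 29 × 5 = 1
So 18 × -8 ≡ 1 (mod 29)
The inverse is -8 mod 29 = 21
Verification: 18 × 21 = 378 = 13 × 29 + 1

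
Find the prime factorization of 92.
2^2 × 23

Divide by primes starting from smallest:
92 ÷ 2 = 46
46 ÷ 2 = 23
23 ÷ 23 = 1

92 = 2^2 × 23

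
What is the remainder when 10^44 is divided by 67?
Using repeated squaring. 44 = 32 + 8 + 4 (binary 101100). Repeated squaring mod 67: 10^1 ≡ 10; 10^2 ≡ 10² = 100 ≡ 33; 10^4 ≡ 33² = 1089 ≡ 17; 10^8 ≡ 17² = 289 ≡ 21; 10^16 ≡ 21² = 441 ≡ 39; 10^32 ≡ 39² = 1521 ≡ 47. Multiply: 10^44 = 10^32 × 10^8 × 10^4 ≡ 47 × 21 × 17 (mod 67): 47 × 21 = 987 ≡ 49; 49 × 17 = 833 ≡ 29. So 10^44 ≡ 29 (mod 67).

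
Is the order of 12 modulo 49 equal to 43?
No, the actual order is 42, not 43.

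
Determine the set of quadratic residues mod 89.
QRs mod 89: {1, 2, 4, 5, 8, 9, 10, 11, 16, 17, 18, 20, 21, 22, 25, 32, 34, 36, 39, 40, 42, 44, 45, 47, 49, 50, 53, 55, 57, 64, 67, 68, 69, 71, 72, 73, 78, 79, 80, 81, 84, 85, 87, 88}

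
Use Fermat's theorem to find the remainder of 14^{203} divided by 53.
45

By Fermat's Little Theorem, a^(p-1) ≡ 1 (mod p) for prime p and gcd(a, p) = 1
Here p = 53, so 14^52 ≡ 1 (mod 53)
We can reduce the exponent: 203 mod 52 = 47
So 14^203 ≡ 14^47 (mod 53)
Computing: 14^47 mod 53 = 45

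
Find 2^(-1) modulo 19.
10

Using Extended Euclidean Algorithm:
gcd(2, 19) = 1
Bezout coefficients: 2 × -9 + 19 × 1 = 1
So 2 × -9 ≡ 1 (mod 19)
The inverse is -9 mod 19 = 10
Verification: 2 × 10 = 20 = 1 × 19 + 1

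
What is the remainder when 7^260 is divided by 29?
Using Fermat: 7^{28} ≡ 1 (mod 29). 260 ≡ 8 (mod 28). So 7^{260} ≡ 7^{8} ≡ 7 (mod 29)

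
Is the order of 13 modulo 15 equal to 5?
No, the actual order is 4, not 5.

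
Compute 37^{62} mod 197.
51

Using successive squaring:
Binary expansion of 62: 111110
Powers of 37 mod 197 (each is the square of the previous):
  37^1 ≡ 37 (mod 197)
  37^2 ≡ 37² = 1369 ≡ 187 (mod 197)
  37^4 ≡ 187² = 34969 ≡ 100 (mod 197)
  37^8 ≡ 100² = 10000 ≡ 150 (mod 197)
  37^16 ≡ 150² = 22500 ≡ 42 (mod 197)
  37^32 ≡ 42² = 1764 ≡ 188 (mod 197)
62 = 32 + 16 + 8 + 4 + 2, so 37^62 = 37^32 × 37^16 × 37^8 × 37^4 × 37^2 ≡ 188 × 42 × 150 × 100 × 187 (mod 197)
Multiplying step by step:
  188 × 42 = 7896 ≡ 16 (mod 197)
  16 × 150 = 2400 ≡ 36 (mod 197)
  36 × 100 = 3600 ≡ 54 (mod 197)
  54 × 187 = 10098 ≡ 51 (mod 197)
Result: 37^62 ≡ 51 (mod 197)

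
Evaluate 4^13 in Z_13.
Using Fermat: 4^{12} ≡ 1 (mod 13). 13 ≡ 1 (mod 12). So 4^{13} ≡ 4^{1} ≡ 4 (mod 13)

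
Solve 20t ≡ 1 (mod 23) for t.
20^(-1) ≡ 15 (mod 23). Verification: 20 × 15 = 300 ≡ 1 (mod 23)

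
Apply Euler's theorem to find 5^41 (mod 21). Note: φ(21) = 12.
By Euler: 5^{12} ≡ 1 (mod 21) since gcd(5, 21) = 1. 41 = 3×12 + 5. So 5^{41} ≡ 5^{5} ≡ 17 (mod 21)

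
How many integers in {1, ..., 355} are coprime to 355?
280

Prime factorization: 355 = 5 × 71
Using the formula φ(n) = n × Π(1 - 1/p) for each prime factor p:
φ(355) = 355 × (1 - 1/5) × (1 - 1/71)
φ(355) = 280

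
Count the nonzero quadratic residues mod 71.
For prime 71, there are (p-1)/2 = (71-1)/2 = 35 quadratic residues (excluding 0).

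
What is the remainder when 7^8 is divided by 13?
8 = 8 (binary 1000). Repeated squaring mod 13: 7^1 ≡ 7; 7^2 ≡ 7² = 49 ≡ 10; 7^4 ≡ 10² = 100 ≡ 9; 7^8 ≡ 9² = 81 ≡ 3. So 7^8 ≡ 3 (mod 13).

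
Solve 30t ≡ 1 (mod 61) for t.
59

Using Extended Euclidean Algorithm:
gcd(30, 61) = 1
Bezout coefficients: 30 × -2 + 61 × 1 = 1
So 30 × -2 ≡ 1 (mod 61)
The inverse is -2 mod 61 = 59
Verification: 30 × 59 = 1770 = 29 × 61 + 1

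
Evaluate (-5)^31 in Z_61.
Using repeated squaring. (-5) ≡ 56 (mod 61). 31 = 16 + 8 + 4 + 2 + 1 (binary 11111). Repeated squaring mod 61: 56^1 ≡ 56; 56^2 ≡ 56² = 3136 ≡ 25; 56^4 ≡ 25² = 625 ≡ 15; 56^8 ≡ 15² = 225 ≡ 42; 56^16 ≡ 42² = 1764 ≡ 56. Multiply: (-5)^31 ≡ 56^16 × 56^8 × 56^4 × 56^2 × 56^1 ≡ 56 × 42 × 15 × 25 × 56 (mod 61): 56 × 42 = 2352 ≡ 34; 34 × 15 = 510 ≡ 22; 22 × 25 = 550 ≡ 1; 1 × 56 = 56 ≡ 56. So (-5)^31 ≡ 56 (mod 61).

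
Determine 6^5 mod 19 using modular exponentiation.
5 = 4 + 1 (binary 101). Repeated squaring mod 19: 6^1 ≡ 6; 6^2 ≡ 6² = 36 ≡ 17; 6^4 ≡ 17² = 289 ≡ 4. Multiply: 6^5 = 6^4 × 6^1 ≡ 4 × 6 (mod 19): 4 × 6 = 24 ≡ 5. So 6^5 ≡ 5 (mod 19).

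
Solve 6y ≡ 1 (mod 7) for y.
6

Using Extended Euclidean Algorithm:
gcd(6, 7) = 1
Bezout coefficients: 6 × -1 + 7 × 1 = 1
So 6 × -1 ≡ 1 (mod 7)
The inverse is -1 mod 7 = 6
Verification: 6 × 6 = 36 = 5 × 7 + 1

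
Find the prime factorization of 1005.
3 × 5 × 67

Divide by primes starting from smallest:
1005 ÷ 3 = 335
335 ÷ 5 = 67
67 ÷ 67 = 1

1005 = 3 × 5 × 67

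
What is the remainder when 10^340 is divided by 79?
Using Fermat: 10^{78} ≡ 1 (mod 79). 340 ≡ 28 (mod 78). So 10^{340} ≡ 10^{28} ≡ 21 (mod 79)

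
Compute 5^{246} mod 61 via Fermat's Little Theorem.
9

By Fermat's Little Theorem, a^(p-1) ≡ 1 (mod p) for prime p and gcd(a, p) = 1
Here p = 61, so 5^60 ≡ 1 (mod 61)
We can reduce the exponent: 246 mod 60 = 6
So 5^246 ≡ 5^6 (mod 61)
Computing: 5^6 mod 61 = 9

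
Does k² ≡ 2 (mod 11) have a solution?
By Euler's criterion: 2^{5} ≡ 10 (mod 11). Since this equals -1 (≡ 10), 2 is not a QR.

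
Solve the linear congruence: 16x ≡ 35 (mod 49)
42

Since gcd(16, 49) = 1 divides 35, a solution exists.
Multiply both sides by the inverse of 16 mod 49:
  16^(-1) mod 49 = 46
  x ≡ 46 × 35 ≡ 1610 ≡ 42 (mod 49)
Verification: 16 × 42 = 672 = 13 × 49 + 35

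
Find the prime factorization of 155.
5 × 31

Divide by primes starting from smallest:
155 ÷ 5 = 31
31 ÷ 31 = 1

155 = 5 × 31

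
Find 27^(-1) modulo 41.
38

Using Extended Euclidean Algorithm:
gcd(27, 41) = 1
Bezout coefficients: 27 × -3 + 41 × 2 = 1
So 27 × -3 ≡ 1 (mod 41)
The inverse is -3 mod 41 = 38
Verification: 27 × 38 = 1026 = 25 × 41 + 1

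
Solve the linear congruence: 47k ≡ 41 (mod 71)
19

Since gcd(47, 71) = 1 divides 41, a solution exists.
Multiply both sides by the inverse of 47 mod 71:
  47^(-1) mod 71 = 68
  x ≡ 68 × 41 ≡ 2788 ≡ 19 (mod 71)
Verification: 47 × 19 = 893 = 12 × 71 + 41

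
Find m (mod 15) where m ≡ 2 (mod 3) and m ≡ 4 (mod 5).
M = 3 × 5 = 15. M₁ = 5, y₁ ≡ 2 (mod 3). M₂ = 3, y₂ ≡ 2 (mod 5). m = 2×5×2 + 4×3×2 ≡ 14 (mod 15)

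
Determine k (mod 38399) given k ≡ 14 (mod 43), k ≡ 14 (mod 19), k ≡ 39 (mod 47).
3282

Using the Chinese Remainder Theorem:
M = product of moduli = 38399
For equation 1: M_1 = 893, 893 ≡ 33 (mod 43), inverse of 893 mod 43 is 30 (check: 33 × 30 = 990 ≡ 1 (mod 43))
For equation 2: M_2 = 2021, 2021 ≡ 7 (mod 19), inverse of 2021 mod 19 is 11 (check: 7 × 11 = 77 ≡ 1 (mod 19))
For equation 3: M_3 = 817, 817 ≡ 18 (mod 47), inverse of 817 mod 47 is 34 (check: 18 × 34 = 612 ≡ 1 (mod 47))
Combine: k ≡ Σ r_i×M_i×(M_i⁻¹ mod m_i) = 14×893×30 + 14×2021×11 + 39×817×34 = 375060 + 311234 + 1083342 = 1769636
1769636 mod 38399 = 3282
k ≡ 3282 (mod 38399)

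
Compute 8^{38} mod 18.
10

Using successive squaring:
Binary expansion of 38: 100110
Powers of 8 mod 18 (each is the square of the previous):
  8^1 ≡ 8 (mod 18)
  8^2 ≡ 8² = 64 ≡ 10 (mod 18)
  8^4 ≡ 10² = 100 ≡ 10 (mod 18)
  8^8 ≡ 10² = 100 ≡ 10 (mod 18)
  8^16 ≡ 10² = 100 ≡ 10 (mod 18)
  8^32 ≡ 10² = 100 ≡ 10 (mod 18)
38 = 32 + 4 + 2, so 8^38 = 8^32 × 8^4 × 8^2 ≡ 10 × 10 × 10 (mod 18)
Multiplying step by step:
  10 × 10 = 100 ≡ 10 (mod 18)
  10 × 10 = 100 ≡ 10 (mod 18)
Result: 8^38 ≡ 10 (mod 18)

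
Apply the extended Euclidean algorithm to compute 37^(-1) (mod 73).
Extended GCD: 37(2) + 73(-1) = 1. So 37^(-1) ≡ 2 ≡ 2 (mod 73). Verify: 37 × 2 = 74 ≡ 1 (mod 73)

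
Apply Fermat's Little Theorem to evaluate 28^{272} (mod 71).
64

By Fermat's Little Theorem, a^(p-1) ≡ 1 (mod p) for prime p and gcd(a, p) = 1
Here p = 71, so 28^70 ≡ 1 (mod 71)
We can reduce the exponent: 272 mod 70 = 62
So 28^272 ≡ 28^62 (mod 71)
Computing: 28^62 mod 71 = 64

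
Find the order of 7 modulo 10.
Powers of 7 mod 10: 7^1≡7, 7^2≡9, 7^3≡3, 7^4≡1. Order = 4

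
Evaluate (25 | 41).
(25/41) = 25^{20} mod 41 = 1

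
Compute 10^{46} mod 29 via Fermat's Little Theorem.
5

By Fermat's Little Theorem, a^(p-1) ≡ 1 (mod p) for prime p and gcd(a, p) = 1
Here p = 29, so 10^28 ≡ 1 (mod 29)
We can reduce the exponent: 46 mod 28 = 18
So 10^46 ≡ 10^18 (mod 29)
Computing: 10^18 mod 29 = 5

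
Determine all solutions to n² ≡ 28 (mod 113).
The square roots of 28 mod 113 are 49 and 64. Verify: 49² = 2401 ≡ 28 (mod 113)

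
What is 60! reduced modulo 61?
By Wilson's theorem, (60)! ≡ -1 ≡ 60 (mod 61)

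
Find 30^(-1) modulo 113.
49

Using Extended Euclidean Algorithm:
gcd(30, 113) = 1
Bezout coefficients: 30 × 49 + 113 × -13 = 1
So 30 × 49 ≡ 1 (mod 113)
The inverse is 49 mod 113 = 49
Verification: 30 × 49 = 1470 = 13 × 113 + 1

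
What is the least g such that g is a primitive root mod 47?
p - 1 = 46 has prime divisors 2, 23. h is a primitive root mod 47 iff h^(46/q) ≢ 1 (mod 47) for each such q.
h = 2: 2^23 ≡ 1, 2^2 ≡ 4 (mod 47); 2^23 ≡ 1, so not a primitive root.
h = 3: 3^23 ≡ 1, 3^2 ≡ 9 (mod 47); 3^23 ≡ 1, so not a primitive root.
h = 4: 4^23 ≡ 1, 4^2 ≡ 16 (mod 47); 4^23 ≡ 1, so not a primitive root.
h = 5: 5^23 ≡ 46, 5^2 ≡ 25 (mod 47); none is 1, so 5 has order 46 and is a primitive root.
The smallest primitive root mod 47 is g = 5.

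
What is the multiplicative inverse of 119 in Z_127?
119^(-1) ≡ 111 (mod 127). Verification: 119 × 111 = 13209 ≡ 1 (mod 127)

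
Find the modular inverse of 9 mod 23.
9^(-1) ≡ 18 (mod 23). Verification: 9 × 18 = 162 ≡ 1 (mod 23)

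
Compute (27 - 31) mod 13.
9

(27 - 31) = -4
-4 mod 13 = 9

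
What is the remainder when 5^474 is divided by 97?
Using Fermat: 5^{96} ≡ 1 (mod 97). 474 ≡ 90 (mod 96). So 5^{474} ≡ 5^{90} ≡ 85 (mod 97)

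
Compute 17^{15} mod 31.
30

Using successive squaring:
Binary expansion of 15: 1111
Powers of 17 mod 31 (each is the square of the previous):
  17^1 ≡ 17 (mod 31)
  17^2 ≡ 17² = 289 ≡ 10 (mod 31)
  17^4 ≡ 10² = 100 ≡ 7 (mod 31)
  17^8 ≡ 7² = 49 ≡ 18 (mod 31)
15 = 8 + 4 + 2 + 1, so 17^15 = 17^8 × 17^4 × 17^2 × 17^1 ≡ 18 × 7 × 10 × 17 (mod 31)
Multiplying step by step:
  18 × 7 = 126 ≡ 2 (mod 31)
  2 × 10 = 20 ≡ 20 (mod 31)
  20 × 17 = 340 ≡ 30 (mod 31)
Result: 17^15 ≡ 30 (mod 31)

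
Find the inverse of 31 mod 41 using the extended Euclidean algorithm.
Extended GCD: 31(4) + 41(-3) = 1. So 31^(-1) ≡ 4 ≡ 4 (mod 41). Verify: 31 × 4 = 124 ≡ 1 (mod 41)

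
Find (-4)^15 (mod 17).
Using repeated squaring. (-4) ≡ 13 (mod 17). 15 = 8 + 4 + 2 + 1 (binary 1111). Repeated squaring mod 17: 13^1 ≡ 13; 13^2 ≡ 13² = 169 ≡ 16; 13^4 ≡ 16² = 256 ≡ 1; 13^8 ≡ 1² = 1 ≡ 1. Multiply: (-4)^15 ≡ 13^8 × 13^4 × 13^2 × 13^1 ≡ 1 × 1 × 16 × 13 (mod 17): 1 × 1 = 1 ≡ 1; 1 × 16 = 16 ≡ 16; 16 × 13 = 208 ≡ 4. So (-4)^15 ≡ 4 (mod 17).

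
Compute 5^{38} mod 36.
25

Using successive squaring:
Binary expansion of 38: 100110
Powers of 5 mod 36 (each is the square of the previous):
  5^1 ≡ 5 (mod 36)
  5^2 ≡ 5² = 25 ≡ 25 (mod 36)
  5^4 ≡ 25² = 625 ≡ 13 (mod 36)
  5^8 ≡ 13² = 169 ≡ 25 (mod 36)
  5^16 ≡ 25² = 625 ≡ 13 (mod 36)
  5^32 ≡ 13² = 169 ≡ 25 (mod 36)
38 = 32 + 4 + 2, so 5^38 = 5^32 × 5^4 × 5^2 ≡ 25 × 13 × 25 (mod 36)
Multiplying step by step:
  25 × 13 = 325 ≡ 1 (mod 36)
  1 × 25 = 25 ≡ 25 (mod 36)
Result: 5^38 ≡ 25 (mod 36)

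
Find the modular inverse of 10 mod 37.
10^(-1) ≡ 26 (mod 37). Verification: 10 × 26 = 260 ≡ 1 (mod 37)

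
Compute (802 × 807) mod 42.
36

(802 × 807) = 647214
647214 mod 42 = 36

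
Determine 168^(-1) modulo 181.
168^(-1) ≡ 167 (mod 181). Verification: 168 × 167 = 28056 ≡ 1 (mod 181)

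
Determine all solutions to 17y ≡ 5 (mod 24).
13

Since gcd(17, 24) = 1 divides 5, a solution exists.
Multiply both sides by the inverse of 17 mod 24:
  17^(-1) mod 24 = 17
  x ≡ 17 × 5 ≡ 85 ≡ 13 (mod 24)
Verification: 17 × 13 = 221 = 9 × 24 + 5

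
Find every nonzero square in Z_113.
QRs mod 113: {1, 2, 4, 7, 8, 9, 11, 13, 14, 15, 16, 18, 22, 25, 26, 28, 30, 31, 32, 36, 41, 44, 49, 50, 51, 52, 53, 56, 57, 60, 61, 62, 63, 64, 69, 72, 77, 81, 82, 83, 85, 87, 88, 91, 95, 97, 98, 99, 100, 102, 104, 105, 106, 109, 111, 112}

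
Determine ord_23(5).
Powers of 5 mod 23: 5^1≡5, 5^2≡2, 5^3≡10, 5^4≡4, 5^5≡20, 5^6≡8, 5^7≡17, 5^8≡16, 5^9≡11, 5^10≡9, 5^11≡22, 5^12≡18, 5^13≡21, 5^14≡13, 5^15≡19, 5^16≡3, 5^17≡15, 5^18≡6, 5^19≡7, 5^20≡12, 5^21≡14, 5^22≡1. Order = 22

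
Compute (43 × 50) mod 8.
6

(43 × 50) = 2150
2150 mod 8 = 6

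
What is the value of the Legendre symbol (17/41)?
(17/41) = 17^{20} mod 41 = -1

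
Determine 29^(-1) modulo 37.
29^(-1) ≡ 23 (mod 37). Verification: 29 × 23 = 667 ≡ 1 (mod 37)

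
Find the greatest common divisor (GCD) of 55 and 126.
1

Using the Euclidean algorithm:
55 = 0 × 126 + 55
126 = 2 × 55 + 16
55 = 3 × 16 + 7
16 = 2 × 7 + 2
7 = 3 × 2 + 1
2 = 2 × 1 + 0

GCD(55, 126) = 1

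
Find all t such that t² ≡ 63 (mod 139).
The square roots of 63 mod 139 are 52 and 87. Verify: 52² = 2704 ≡ 63 (mod 139)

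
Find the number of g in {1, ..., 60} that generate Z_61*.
Number of primitive roots mod 61 = φ(60) = 16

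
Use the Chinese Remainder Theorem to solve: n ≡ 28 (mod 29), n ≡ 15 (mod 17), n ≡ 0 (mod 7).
2667

Using the Chinese Remainder Theorem:
M = product of moduli = 3451
For equation 1: M_1 = 119, 119 ≡ 3 (mod 29), inverse of 119 mod 29 is 10 (check: 3 × 10 = 30 ≡ 1 (mod 29))
For equation 2: M_2 = 203, 203 ≡ 16 (mod 17), inverse of 203 mod 17 is 16 (check: 16 × 16 = 256 ≡ 1 (mod 17))
For equation 3: M_3 = 493, 493 ≡ 3 (mod 7), inverse of 493 mod 7 is 5 (check: 3 × 5 = 15 ≡ 1 (mod 7))
Combine: n ≡ Σ r_i×M_i×(M_i⁻¹ mod m_i) = 28×119×10 + 15×203×16 + 0×493×5 = 33320 + 48720 + 0 = 82040
82040 mod 3451 = 2667
n ≡ 2667 (mod 3451)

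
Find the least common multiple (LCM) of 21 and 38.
798

First find GCD(21, 38) using the Euclidean algorithm:
21 = 0 × 38 + 21
38 = 1 × 21 + 17
21 = 1 × 17 + 4
17 = 4 × 4 + 1
4 = 4 × 1 + 0
GCD(21, 38) = 1

LCM formula: LCM(a, b) = (a × b) / GCD(a, b)
LCM(21, 38) = (21 × 38) / 1
LCM(21, 38) = 798 / 1
LCM(21, 38) = 798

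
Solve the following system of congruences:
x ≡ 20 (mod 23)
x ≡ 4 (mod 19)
365

Using the Chinese Remainder Theorem:
M = product of moduli = 437
For equation 1: M_1 = 19, 19 ≡ 19 (mod 23), inverse of 19 mod 23 is 17 (check: 19 × 17 = 323 ≡ 1 (mod 23))
For equation 2: M_2 = 23, 23 ≡ 4 (mod 19), inverse of 23 mod 19 is 5 (check: 4 × 5 = 20 ≡ 1 (mod 19))
Combine: x ≡ Σ r_i×M_i×(M_i⁻¹ mod m_i) = 20×19×17 + 4×23×5 = 6460 + 460 = 6920
6920 mod 437 = 365
x ≡ 365 (mod 437)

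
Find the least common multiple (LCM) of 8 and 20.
40

First find GCD(8, 20) using the Euclidean algorithm:
8 = 0 × 20 + 8
20 = 2 × 8 + 4
8 = 2 × 4 + 0
GCD(8, 20) = 4

LCM formula: LCM(a, b) = (a × b) / GCD(a, b)
LCM(8, 20) = (8 × 20) / 4
LCM(8, 20) = 160 / 4
LCM(8, 20) = 40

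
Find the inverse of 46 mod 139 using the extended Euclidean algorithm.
Extended GCD: 46(-3) + 139(1) = 1. So 46^(-1) ≡ 136 ≡ 136 (mod 139). Verify: 46 × 136 = 6256 ≡ 1 (mod 139)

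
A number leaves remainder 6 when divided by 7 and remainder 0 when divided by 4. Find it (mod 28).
M = 7 × 4 = 28. M₁ = 4, y₁ ≡ 2 (mod 7). M₂ = 7, y₂ ≡ 3 (mod 4). x = 6×4×2 + 0×7×3 ≡ 20 (mod 28)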